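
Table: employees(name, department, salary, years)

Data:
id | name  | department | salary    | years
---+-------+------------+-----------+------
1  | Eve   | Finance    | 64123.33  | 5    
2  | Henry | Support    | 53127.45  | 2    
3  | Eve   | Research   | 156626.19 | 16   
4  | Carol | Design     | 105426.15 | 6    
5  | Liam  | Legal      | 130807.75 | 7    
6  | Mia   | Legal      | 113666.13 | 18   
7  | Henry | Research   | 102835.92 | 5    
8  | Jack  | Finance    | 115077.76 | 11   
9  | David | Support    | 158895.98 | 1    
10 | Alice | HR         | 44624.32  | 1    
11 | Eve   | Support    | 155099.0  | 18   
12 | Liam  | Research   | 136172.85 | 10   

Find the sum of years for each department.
SELECT department, SUM(years) as result
FROM employees
GROUP BY department

Result:
  Design: 6
  Finance: 16
  HR: 1
  Legal: 25
  Research: 31
  Support: 21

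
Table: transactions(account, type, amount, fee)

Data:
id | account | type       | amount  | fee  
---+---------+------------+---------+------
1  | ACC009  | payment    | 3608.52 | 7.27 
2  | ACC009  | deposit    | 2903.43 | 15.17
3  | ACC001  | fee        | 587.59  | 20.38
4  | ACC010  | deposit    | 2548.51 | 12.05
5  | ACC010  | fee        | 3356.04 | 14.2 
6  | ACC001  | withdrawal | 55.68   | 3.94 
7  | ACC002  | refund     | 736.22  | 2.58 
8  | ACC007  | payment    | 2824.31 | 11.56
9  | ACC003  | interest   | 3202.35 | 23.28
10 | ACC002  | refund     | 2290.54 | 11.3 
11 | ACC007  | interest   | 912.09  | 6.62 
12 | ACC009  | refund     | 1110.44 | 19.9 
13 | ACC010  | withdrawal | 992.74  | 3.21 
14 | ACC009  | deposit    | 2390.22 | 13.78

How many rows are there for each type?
SELECT type, COUNT(*) as count
FROM transactions
GROUP BY type

Result:
  deposit: 3
  fee: 2
  interest: 2
  payment: 2
  refund: 3
  withdrawal: 2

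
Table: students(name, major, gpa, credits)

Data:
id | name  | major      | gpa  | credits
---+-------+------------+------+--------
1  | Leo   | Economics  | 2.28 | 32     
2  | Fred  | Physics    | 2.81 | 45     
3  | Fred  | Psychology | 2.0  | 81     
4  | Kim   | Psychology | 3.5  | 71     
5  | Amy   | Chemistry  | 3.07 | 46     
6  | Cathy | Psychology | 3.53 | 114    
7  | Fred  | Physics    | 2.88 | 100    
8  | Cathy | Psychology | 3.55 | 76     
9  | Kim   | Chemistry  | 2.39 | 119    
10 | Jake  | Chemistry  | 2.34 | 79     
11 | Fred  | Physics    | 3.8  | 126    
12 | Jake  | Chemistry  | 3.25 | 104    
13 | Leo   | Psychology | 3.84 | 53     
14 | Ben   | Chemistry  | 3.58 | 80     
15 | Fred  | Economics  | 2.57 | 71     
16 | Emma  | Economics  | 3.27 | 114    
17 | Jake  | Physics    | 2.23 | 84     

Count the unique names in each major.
SELECT major, COUNT(DISTINCT name)
FROM students
GROUP BY major

Result:
  Chemistry: 4 distinct
  Economics: 3 distinct
  Physics: 2 distinct
  Psychology: 4 distinct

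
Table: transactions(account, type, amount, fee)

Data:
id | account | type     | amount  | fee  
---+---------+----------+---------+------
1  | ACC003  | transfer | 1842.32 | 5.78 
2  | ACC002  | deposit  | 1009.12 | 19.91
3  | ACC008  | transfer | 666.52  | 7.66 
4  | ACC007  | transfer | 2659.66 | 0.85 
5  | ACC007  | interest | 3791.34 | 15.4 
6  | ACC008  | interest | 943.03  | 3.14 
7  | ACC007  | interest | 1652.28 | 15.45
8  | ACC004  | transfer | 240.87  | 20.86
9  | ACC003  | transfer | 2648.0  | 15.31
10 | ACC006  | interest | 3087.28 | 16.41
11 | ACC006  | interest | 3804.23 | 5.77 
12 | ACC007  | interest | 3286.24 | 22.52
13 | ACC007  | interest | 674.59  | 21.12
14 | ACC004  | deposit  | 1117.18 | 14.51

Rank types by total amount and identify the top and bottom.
SELECT type, SUM(amount)
FROM transactions
GROUP BY type
ORDER BY SUM(amount)

All groups:
  deposit: 2126.30
  transfer: 8057.37
  interest: 17238.99

Highest: interest (17238.99)
Lowest: deposit (2126.30)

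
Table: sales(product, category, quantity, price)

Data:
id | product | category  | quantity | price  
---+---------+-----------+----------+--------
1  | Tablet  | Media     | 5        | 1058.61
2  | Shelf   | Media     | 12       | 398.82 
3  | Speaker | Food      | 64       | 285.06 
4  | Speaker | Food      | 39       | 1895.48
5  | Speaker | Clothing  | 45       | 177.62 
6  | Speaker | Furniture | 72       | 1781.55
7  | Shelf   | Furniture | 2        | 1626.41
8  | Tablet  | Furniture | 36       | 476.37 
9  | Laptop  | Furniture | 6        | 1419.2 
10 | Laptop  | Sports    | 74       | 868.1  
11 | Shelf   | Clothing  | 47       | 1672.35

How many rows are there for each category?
SELECT category, COUNT(*) as count
FROM sales
GROUP BY category

Result:
  Clothing: 2
  Food: 2
  Furniture: 4
  Media: 2
  Sports: 1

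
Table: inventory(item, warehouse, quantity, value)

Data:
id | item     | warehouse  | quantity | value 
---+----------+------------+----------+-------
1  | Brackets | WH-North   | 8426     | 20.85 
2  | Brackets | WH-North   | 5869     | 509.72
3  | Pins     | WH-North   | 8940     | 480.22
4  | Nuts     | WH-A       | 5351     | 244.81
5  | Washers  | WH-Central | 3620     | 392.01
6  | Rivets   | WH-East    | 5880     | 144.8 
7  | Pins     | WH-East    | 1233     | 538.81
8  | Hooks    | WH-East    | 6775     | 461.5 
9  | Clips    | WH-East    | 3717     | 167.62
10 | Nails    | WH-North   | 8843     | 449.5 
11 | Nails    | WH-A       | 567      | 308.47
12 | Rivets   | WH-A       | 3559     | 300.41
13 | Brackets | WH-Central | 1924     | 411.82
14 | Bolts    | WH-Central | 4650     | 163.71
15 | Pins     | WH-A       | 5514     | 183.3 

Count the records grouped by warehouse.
SELECT warehouse, COUNT(*) as count
FROM inventory
GROUP BY warehouse

Result:
  WH-A: 4
  WH-Central: 3
  WH-East: 4
  WH-North: 4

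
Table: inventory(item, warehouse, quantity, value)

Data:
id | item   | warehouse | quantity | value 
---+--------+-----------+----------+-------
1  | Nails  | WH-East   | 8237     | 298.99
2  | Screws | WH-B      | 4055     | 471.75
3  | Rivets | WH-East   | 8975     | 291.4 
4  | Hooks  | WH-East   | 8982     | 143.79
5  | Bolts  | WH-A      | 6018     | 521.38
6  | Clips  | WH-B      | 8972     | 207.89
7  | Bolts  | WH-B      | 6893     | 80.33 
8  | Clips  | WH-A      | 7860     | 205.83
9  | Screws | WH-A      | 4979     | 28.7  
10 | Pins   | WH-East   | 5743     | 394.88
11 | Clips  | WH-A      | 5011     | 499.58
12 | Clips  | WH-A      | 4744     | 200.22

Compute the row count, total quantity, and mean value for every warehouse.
SELECT warehouse,
       COUNT(*) as cnt,
       SUM(quantity) as total_quantity,
       AVG(value) as avg_value
FROM inventory
GROUP BY warehouse

Result:
  WH-A: 5 records, 28612 total quantity, 291.14 avg value
  WH-B: 3 records, 19920 total quantity, 253.32 avg value
  WH-East: 4 records, 31937 total quantity, 282.27 avg value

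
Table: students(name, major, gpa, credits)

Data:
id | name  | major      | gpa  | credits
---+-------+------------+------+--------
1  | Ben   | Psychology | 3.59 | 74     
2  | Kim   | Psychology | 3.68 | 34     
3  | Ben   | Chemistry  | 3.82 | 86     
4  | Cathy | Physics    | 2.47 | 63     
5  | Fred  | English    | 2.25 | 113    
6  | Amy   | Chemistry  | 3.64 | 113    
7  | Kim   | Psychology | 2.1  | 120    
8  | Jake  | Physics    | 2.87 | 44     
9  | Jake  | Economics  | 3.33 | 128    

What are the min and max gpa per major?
SELECT major, MIN(gpa), MAX(gpa)
FROM students
GROUP BY major

Result:
  Chemistry: min=3.64, max=3.82
  Economics: min=3.33, max=3.33
  English: min=2.25, max=2.25
  Physics: min=2.47, max=2.87
  Psychology: min=2.10, max=3.68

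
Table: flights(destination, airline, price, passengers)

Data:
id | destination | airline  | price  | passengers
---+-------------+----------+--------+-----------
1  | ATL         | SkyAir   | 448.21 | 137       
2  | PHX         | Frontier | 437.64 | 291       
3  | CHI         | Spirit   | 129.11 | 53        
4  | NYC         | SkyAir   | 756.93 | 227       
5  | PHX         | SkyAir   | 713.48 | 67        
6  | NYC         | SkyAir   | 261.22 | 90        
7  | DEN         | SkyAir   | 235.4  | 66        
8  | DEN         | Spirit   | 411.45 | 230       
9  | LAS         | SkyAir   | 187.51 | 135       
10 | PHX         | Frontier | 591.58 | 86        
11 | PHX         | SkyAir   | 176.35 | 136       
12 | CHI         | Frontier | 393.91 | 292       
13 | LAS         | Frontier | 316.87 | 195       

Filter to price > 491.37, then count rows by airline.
SELECT airline, COUNT(*)
FROM flights
WHERE price > 491.37
GROUP BY airline

Note: WHERE filters rows before grouping.

Result:
  Frontier: 1
  SkyAir: 2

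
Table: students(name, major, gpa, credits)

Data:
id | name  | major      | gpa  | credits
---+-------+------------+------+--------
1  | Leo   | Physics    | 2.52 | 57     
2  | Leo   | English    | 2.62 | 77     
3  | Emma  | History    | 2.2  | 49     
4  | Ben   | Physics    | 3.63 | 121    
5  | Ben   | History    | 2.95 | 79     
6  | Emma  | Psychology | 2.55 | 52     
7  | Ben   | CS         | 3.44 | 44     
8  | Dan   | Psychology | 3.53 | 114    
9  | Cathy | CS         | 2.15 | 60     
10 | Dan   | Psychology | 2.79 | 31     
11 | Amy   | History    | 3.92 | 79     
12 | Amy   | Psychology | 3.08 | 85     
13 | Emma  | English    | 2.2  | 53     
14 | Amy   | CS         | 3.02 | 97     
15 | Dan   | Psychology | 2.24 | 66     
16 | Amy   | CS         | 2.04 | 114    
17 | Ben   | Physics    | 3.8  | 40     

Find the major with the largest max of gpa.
SELECT major, MAX(gpa) as val
FROM students
GROUP BY major
ORDER BY val DESC
LIMIT 1

Result: History with max(gpa) = 3.92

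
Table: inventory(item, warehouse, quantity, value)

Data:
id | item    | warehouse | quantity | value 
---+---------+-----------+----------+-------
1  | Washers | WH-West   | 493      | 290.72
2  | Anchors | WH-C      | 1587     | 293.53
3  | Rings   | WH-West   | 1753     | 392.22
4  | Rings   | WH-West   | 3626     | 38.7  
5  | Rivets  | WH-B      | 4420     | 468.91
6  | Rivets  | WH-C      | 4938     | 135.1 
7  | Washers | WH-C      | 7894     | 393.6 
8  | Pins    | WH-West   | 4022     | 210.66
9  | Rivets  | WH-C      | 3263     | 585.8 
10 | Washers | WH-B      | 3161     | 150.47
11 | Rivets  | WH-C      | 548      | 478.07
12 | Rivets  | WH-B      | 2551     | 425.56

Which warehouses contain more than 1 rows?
SELECT warehouse, COUNT(*) as cnt
FROM inventory
GROUP BY warehouse
HAVING COUNT(*) > 1

Result:
  WH-B: 3
  WH-C: 5
  WH-West: 4

Note: HAVING filters groups after aggregation, WHERE filters rows before.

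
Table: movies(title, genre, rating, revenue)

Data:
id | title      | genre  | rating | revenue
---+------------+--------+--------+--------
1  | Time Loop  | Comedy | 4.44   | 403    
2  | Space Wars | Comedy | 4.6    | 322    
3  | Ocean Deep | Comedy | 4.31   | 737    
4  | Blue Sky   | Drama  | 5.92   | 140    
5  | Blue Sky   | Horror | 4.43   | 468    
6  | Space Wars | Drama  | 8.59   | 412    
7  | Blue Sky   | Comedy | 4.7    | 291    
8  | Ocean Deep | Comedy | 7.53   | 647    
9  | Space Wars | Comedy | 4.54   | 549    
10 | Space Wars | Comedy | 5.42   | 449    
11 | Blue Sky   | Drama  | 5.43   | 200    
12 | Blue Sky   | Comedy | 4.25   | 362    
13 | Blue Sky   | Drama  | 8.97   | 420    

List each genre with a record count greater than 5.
SELECT genre, COUNT(*) as cnt
FROM movies
GROUP BY genre
HAVING COUNT(*) > 5

Result:
  Comedy: 8

Note: HAVING filters groups after aggregation, WHERE filters rows before.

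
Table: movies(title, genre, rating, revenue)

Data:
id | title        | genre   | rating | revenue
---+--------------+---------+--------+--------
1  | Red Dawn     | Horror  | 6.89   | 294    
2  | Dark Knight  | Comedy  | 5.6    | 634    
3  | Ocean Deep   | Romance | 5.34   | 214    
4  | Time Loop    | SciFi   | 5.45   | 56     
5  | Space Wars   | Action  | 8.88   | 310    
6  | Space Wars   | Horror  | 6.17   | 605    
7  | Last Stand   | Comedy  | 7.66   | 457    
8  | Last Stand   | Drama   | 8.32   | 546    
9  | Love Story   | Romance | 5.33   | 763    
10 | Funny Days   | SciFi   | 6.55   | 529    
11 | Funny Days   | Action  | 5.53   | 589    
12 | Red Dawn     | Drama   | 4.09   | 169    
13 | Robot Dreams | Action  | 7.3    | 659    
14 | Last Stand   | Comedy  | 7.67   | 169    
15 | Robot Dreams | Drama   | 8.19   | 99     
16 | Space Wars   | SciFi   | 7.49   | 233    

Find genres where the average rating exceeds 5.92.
SELECT genre, AVG(rating)
FROM movies
GROUP BY genre
HAVING AVG(rating) > 5.92

Result:
  Action: avg=7.24
  Comedy: avg=6.98
  Drama: avg=6.87
  Horror: avg=6.53
  SciFi: avg=6.50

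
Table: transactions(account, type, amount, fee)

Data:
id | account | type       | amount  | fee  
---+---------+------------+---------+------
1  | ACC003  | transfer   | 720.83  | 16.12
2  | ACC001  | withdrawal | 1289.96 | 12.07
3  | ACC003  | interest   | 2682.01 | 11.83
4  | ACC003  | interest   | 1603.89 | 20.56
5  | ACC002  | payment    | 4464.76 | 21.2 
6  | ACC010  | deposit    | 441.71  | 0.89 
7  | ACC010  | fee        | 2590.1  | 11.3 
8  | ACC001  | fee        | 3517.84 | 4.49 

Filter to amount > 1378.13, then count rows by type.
SELECT type, COUNT(*)
FROM transactions
WHERE amount > 1378.13
GROUP BY type

Note: WHERE filters rows before grouping.

Result:
  fee: 2
  interest: 2
  payment: 1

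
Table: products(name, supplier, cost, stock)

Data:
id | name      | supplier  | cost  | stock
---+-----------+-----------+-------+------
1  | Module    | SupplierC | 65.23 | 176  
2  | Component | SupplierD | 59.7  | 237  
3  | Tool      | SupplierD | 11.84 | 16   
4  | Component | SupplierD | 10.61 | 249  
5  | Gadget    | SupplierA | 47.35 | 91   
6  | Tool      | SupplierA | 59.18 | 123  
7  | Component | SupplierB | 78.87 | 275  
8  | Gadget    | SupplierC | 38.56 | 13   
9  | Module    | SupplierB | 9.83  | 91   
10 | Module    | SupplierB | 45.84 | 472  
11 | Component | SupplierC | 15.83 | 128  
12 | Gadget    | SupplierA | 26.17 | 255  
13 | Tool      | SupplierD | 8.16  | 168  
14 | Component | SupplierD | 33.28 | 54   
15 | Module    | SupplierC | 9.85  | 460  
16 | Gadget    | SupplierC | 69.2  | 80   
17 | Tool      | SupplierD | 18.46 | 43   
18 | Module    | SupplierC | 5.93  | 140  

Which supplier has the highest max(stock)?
SELECT supplier, MAX(stock) as val
FROM products
GROUP BY supplier
ORDER BY val DESC
LIMIT 1

Result: SupplierB with max(stock) = 472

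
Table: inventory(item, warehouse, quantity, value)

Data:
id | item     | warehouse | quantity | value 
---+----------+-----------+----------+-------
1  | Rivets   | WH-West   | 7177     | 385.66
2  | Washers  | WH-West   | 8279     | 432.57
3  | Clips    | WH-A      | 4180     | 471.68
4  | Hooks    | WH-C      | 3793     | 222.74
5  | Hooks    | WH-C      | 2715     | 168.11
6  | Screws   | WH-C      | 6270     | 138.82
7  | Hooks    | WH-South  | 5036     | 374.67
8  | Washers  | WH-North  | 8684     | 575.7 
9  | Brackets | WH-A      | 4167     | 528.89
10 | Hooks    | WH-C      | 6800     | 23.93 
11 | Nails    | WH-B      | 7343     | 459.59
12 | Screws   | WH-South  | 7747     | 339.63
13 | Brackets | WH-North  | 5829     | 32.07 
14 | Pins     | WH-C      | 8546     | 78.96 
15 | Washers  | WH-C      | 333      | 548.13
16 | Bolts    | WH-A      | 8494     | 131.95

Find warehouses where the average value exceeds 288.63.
SELECT warehouse, AVG(value)
FROM inventory
GROUP BY warehouse
HAVING AVG(value) > 288.63

Result:
  WH-A: avg=377.51
  WH-B: avg=459.59
  WH-North: avg=303.89
  WH-South: avg=357.15
  WH-West: avg=409.12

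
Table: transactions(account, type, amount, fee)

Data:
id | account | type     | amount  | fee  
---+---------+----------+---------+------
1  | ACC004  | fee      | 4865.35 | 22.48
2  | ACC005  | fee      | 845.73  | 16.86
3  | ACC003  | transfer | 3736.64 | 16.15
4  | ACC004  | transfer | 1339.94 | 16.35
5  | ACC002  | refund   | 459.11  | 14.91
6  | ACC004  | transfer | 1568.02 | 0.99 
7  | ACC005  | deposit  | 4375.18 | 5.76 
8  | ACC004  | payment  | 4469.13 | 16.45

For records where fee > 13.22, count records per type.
SELECT type, COUNT(*)
FROM transactions
WHERE fee > 13.22
GROUP BY type

Note: WHERE filters rows before grouping.

Result:
  fee: 2
  payment: 1
  refund: 1
  transfer: 2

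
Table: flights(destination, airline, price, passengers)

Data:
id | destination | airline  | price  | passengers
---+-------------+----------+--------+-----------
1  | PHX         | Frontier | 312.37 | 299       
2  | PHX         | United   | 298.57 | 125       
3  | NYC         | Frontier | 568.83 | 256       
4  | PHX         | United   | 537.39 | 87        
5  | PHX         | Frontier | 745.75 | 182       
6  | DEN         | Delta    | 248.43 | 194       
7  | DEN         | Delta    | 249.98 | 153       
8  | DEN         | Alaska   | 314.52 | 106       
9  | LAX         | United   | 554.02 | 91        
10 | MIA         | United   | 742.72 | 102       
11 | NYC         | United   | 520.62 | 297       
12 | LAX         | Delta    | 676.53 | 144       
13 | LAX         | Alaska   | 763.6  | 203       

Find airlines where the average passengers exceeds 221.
SELECT airline, AVG(passengers)
FROM flights
GROUP BY airline
HAVING AVG(passengers) > 221

Result:
  Frontier: avg=245.67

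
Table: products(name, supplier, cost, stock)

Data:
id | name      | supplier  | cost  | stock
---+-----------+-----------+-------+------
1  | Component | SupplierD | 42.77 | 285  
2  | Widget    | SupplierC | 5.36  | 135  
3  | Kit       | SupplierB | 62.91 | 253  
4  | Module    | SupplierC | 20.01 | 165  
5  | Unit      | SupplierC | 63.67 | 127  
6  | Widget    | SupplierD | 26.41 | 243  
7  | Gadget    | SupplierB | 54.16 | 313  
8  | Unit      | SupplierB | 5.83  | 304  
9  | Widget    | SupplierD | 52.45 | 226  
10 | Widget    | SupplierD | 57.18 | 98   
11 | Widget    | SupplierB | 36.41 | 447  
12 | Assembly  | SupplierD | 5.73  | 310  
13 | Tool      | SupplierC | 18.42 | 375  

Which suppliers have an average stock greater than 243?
SELECT supplier, AVG(stock)
FROM products
GROUP BY supplier
HAVING AVG(stock) > 243

Result:
  SupplierB: avg=329.25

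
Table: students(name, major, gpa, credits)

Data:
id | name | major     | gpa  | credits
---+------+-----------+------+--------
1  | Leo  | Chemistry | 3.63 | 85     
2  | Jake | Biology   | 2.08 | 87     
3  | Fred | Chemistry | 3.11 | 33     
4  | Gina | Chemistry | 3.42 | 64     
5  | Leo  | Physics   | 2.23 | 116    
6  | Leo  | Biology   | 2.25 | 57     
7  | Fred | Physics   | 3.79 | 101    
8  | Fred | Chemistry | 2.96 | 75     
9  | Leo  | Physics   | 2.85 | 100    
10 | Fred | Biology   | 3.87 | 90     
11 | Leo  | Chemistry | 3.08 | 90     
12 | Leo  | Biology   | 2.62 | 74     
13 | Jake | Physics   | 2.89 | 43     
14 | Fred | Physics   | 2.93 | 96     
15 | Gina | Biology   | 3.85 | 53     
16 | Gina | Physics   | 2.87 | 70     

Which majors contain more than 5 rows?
SELECT major, COUNT(*) as cnt
FROM students
GROUP BY major
HAVING COUNT(*) > 5

Result:
  Physics: 6

Note: HAVING filters groups after aggregation, WHERE filters rows before.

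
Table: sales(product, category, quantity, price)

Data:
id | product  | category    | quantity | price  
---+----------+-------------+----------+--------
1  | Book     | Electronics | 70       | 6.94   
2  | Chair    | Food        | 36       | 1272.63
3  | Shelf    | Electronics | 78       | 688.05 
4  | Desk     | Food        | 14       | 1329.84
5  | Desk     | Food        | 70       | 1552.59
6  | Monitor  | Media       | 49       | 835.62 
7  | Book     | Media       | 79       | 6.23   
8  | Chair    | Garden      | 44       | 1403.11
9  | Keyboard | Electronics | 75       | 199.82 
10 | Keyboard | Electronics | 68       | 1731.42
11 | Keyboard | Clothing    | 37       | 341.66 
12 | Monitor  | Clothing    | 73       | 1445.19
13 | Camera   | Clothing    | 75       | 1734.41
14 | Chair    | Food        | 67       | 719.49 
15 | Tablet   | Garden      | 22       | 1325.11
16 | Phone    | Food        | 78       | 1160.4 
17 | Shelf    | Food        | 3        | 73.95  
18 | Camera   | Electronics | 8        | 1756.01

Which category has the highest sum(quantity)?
SELECT category, SUM(quantity) as val
FROM sales
GROUP BY category
ORDER BY val DESC
LIMIT 1

Result: Electronics with sum(quantity) = 299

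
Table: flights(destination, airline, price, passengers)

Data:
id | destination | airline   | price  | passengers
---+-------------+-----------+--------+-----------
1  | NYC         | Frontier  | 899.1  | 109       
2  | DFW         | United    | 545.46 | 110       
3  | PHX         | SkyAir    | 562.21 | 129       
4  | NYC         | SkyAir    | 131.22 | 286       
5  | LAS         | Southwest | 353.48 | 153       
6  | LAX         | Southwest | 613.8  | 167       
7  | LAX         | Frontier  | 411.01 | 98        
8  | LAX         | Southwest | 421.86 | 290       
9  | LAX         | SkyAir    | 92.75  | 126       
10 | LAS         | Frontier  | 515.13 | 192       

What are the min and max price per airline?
SELECT airline, MIN(price), MAX(price)
FROM flights
GROUP BY airline

Result:
  Frontier: min=411.01, max=899.10
  SkyAir: min=92.75, max=562.21
  Southwest: min=353.48, max=613.80
  United: min=545.46, max=545.46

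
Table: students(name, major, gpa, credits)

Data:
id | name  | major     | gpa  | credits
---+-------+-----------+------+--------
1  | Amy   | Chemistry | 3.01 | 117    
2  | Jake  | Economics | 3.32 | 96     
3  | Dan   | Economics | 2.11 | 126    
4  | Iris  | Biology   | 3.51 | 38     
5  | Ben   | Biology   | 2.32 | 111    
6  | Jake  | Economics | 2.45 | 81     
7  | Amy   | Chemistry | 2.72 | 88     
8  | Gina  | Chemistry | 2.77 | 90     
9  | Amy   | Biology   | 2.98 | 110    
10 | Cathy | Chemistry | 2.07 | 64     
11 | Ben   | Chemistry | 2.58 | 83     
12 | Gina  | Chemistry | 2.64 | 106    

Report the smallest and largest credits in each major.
SELECT major, MIN(credits), MAX(credits)
FROM students
GROUP BY major

Result:
  Biology: min=38, max=111
  Chemistry: min=64, max=117
  Economics: min=81, max=126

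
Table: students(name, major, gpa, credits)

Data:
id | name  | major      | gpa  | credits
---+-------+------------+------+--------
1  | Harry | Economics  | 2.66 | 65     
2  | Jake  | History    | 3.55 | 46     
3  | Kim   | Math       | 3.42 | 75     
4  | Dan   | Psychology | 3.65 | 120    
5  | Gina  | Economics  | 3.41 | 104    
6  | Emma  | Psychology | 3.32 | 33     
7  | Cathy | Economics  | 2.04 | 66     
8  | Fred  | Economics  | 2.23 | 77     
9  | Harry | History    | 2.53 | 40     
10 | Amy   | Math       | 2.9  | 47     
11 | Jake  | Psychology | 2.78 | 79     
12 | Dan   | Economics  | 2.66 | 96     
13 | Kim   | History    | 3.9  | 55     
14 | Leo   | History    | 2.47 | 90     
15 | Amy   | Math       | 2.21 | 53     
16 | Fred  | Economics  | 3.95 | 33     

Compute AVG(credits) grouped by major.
SELECT major, AVG(credits) as result
FROM students
GROUP BY major

Result:
  Economics: 73.50
  History: 57.75
  Math: 58.33
  Psychology: 77.33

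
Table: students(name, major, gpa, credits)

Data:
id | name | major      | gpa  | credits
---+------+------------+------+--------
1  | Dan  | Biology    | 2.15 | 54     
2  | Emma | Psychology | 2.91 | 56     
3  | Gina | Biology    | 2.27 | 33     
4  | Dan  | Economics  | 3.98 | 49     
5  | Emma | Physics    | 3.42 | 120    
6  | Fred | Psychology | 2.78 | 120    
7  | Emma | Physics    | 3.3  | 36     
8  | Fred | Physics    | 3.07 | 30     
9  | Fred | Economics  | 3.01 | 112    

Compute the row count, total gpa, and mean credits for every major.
SELECT major,
       COUNT(*) as cnt,
       SUM(gpa) as total_gpa,
       AVG(credits) as avg_credits
FROM students
GROUP BY major

Result:
  Biology: 2 records, 4.42 total gpa, 43.50 avg credits
  Economics: 2 records, 6.99 total gpa, 80.50 avg credits
  Physics: 3 records, 9.79 total gpa, 62.00 avg credits
  Psychology: 2 records, 5.69 total gpa, 88.00 avg credits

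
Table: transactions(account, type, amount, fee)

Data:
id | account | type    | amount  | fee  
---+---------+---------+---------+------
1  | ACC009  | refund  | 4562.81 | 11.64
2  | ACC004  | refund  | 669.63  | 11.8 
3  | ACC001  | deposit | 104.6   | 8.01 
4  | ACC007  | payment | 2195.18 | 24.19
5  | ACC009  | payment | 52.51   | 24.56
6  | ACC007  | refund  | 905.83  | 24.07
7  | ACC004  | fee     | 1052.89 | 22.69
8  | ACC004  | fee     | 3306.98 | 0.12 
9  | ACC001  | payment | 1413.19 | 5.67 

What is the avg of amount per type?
SELECT type, AVG(amount) as result
FROM transactions
GROUP BY type

Result:
  deposit: 104.60
  fee: 2179.94
  payment: 1220.29
  refund: 2046.09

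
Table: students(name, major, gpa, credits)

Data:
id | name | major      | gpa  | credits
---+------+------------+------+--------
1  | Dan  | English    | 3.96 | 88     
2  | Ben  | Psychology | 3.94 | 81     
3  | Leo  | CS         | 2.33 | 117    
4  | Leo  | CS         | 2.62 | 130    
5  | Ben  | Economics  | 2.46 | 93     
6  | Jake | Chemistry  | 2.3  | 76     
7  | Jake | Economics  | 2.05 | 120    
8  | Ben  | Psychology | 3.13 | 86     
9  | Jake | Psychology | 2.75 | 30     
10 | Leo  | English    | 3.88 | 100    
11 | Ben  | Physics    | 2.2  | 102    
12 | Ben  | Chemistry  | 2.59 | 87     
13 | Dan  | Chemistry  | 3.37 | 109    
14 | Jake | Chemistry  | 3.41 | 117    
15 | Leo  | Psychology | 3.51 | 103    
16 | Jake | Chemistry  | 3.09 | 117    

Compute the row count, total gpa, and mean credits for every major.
SELECT major,
       COUNT(*) as cnt,
       SUM(gpa) as total_gpa,
       AVG(credits) as avg_credits
FROM students
GROUP BY major

Result:
  CS: 2 records, 4.95 total gpa, 123.50 avg credits
  Chemistry: 5 records, 14.76 total gpa, 101.20 avg credits
  Economics: 2 records, 4.51 total gpa, 106.50 avg credits
  English: 2 records, 7.84 total gpa, 94.00 avg credits
  Physics: 1 records, 2.20 total gpa, 102.00 avg credits
  Psychology: 4 records, 13.33 total gpa, 75.00 avg credits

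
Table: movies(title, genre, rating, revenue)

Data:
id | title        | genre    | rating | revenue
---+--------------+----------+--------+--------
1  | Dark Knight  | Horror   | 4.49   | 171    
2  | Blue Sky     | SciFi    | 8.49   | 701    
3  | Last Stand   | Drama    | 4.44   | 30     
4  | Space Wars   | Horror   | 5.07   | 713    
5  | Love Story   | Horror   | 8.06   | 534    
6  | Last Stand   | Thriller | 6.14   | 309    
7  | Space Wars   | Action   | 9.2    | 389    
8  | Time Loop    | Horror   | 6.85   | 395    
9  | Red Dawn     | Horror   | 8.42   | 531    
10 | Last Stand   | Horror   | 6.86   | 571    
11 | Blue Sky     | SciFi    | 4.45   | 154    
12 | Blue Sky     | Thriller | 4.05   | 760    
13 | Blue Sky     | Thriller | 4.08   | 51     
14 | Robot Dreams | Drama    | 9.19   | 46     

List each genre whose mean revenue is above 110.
SELECT genre, AVG(revenue)
FROM movies
GROUP BY genre
HAVING AVG(revenue) > 110

Result:
  Action: avg=389.00
  Horror: avg=485.83
  SciFi: avg=427.50
  Thriller: avg=373.33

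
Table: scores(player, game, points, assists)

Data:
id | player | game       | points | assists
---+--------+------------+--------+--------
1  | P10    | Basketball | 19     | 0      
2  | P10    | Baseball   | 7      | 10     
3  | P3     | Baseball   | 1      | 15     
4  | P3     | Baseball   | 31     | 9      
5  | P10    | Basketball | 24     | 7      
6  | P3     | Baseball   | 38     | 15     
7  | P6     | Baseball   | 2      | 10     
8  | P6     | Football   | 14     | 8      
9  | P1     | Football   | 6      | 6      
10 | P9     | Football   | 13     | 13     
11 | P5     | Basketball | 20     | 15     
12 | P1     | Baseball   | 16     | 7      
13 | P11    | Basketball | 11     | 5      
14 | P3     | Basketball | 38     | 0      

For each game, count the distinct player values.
SELECT game, COUNT(DISTINCT player)
FROM scores
GROUP BY game

Result:
  Baseball: 4 distinct
  Basketball: 4 distinct
  Football: 3 distinct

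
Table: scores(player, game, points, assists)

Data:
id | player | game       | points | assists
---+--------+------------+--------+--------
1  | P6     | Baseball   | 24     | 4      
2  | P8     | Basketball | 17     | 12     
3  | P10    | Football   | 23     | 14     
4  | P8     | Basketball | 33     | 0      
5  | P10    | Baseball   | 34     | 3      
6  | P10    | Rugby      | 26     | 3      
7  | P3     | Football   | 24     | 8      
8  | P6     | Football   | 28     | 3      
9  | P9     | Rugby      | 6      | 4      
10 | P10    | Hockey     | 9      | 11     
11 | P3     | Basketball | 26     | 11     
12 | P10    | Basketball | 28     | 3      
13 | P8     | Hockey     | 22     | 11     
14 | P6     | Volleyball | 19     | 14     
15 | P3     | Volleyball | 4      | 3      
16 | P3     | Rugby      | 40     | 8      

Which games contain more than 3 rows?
SELECT game, COUNT(*) as cnt
FROM scores
GROUP BY game
HAVING COUNT(*) > 3

Result:
  Basketball: 4

Note: HAVING filters groups after aggregation, WHERE filters rows before.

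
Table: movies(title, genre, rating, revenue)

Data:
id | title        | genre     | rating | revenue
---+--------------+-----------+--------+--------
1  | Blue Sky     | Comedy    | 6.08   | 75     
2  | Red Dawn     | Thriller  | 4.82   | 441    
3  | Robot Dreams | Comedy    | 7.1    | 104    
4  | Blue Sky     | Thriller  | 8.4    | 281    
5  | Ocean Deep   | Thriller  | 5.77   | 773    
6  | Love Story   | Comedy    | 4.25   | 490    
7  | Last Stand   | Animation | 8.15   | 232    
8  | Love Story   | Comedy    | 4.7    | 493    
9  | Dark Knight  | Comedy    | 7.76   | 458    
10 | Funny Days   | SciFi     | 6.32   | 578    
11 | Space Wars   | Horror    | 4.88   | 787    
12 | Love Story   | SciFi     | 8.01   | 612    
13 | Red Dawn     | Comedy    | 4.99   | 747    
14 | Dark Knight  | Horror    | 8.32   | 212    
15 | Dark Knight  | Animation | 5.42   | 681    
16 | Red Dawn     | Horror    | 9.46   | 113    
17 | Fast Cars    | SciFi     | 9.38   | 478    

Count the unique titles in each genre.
SELECT genre, COUNT(DISTINCT title)
FROM movies
GROUP BY genre

Result:
  Animation: 2 distinct
  Comedy: 5 distinct
  Horror: 3 distinct
  SciFi: 3 distinct
  Thriller: 3 distinct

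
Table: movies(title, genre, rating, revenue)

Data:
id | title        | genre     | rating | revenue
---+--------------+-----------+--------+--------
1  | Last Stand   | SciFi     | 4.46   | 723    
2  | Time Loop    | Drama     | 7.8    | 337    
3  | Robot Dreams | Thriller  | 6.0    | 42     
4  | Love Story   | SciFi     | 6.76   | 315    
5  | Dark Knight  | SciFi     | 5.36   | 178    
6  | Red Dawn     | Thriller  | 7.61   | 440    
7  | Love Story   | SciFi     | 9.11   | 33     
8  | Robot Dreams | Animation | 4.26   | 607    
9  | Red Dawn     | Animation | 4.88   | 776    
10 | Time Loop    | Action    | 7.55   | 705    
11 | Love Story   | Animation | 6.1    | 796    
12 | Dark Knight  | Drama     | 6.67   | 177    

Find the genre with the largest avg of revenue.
SELECT genre, AVG(revenue) as val
FROM movies
GROUP BY genre
ORDER BY val DESC
LIMIT 1

Result: Animation with avg(revenue) = 726.33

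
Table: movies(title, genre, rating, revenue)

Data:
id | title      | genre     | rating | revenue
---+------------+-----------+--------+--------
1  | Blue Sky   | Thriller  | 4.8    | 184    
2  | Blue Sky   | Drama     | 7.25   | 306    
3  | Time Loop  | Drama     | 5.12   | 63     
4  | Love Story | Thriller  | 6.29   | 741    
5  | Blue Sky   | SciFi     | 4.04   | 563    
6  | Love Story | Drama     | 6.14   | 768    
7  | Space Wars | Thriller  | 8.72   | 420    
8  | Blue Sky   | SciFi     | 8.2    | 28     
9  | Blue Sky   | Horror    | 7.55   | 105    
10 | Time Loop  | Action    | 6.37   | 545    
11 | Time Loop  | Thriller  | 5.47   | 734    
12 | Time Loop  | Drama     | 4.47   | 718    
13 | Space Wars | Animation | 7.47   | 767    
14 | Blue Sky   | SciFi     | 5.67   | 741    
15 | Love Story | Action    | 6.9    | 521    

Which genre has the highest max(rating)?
SELECT genre, MAX(rating) as val
FROM movies
GROUP BY genre
ORDER BY val DESC
LIMIT 1

Result: Thriller with max(rating) = 8.72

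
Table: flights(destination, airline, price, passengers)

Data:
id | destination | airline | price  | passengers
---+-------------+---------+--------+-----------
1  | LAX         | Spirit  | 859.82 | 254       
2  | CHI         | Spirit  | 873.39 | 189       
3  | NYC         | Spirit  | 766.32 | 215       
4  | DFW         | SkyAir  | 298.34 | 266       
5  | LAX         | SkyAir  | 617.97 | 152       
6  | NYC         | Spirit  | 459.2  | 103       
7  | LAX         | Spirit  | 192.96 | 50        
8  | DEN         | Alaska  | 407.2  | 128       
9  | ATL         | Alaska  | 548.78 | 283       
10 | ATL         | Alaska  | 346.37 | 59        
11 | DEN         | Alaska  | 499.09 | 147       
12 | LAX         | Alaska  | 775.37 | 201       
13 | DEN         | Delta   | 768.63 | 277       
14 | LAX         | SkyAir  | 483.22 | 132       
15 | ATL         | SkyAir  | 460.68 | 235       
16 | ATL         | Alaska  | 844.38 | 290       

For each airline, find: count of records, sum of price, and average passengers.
SELECT airline,
       COUNT(*) as cnt,
       SUM(price) as total_price,
       AVG(passengers) as avg_passengers
FROM flights
GROUP BY airline

Result:
  Alaska: 6 records, 3421.19 total price, 184.67 avg passengers
  Delta: 1 records, 768.63 total price, 277.00 avg passengers
  SkyAir: 4 records, 1860.21 total price, 196.25 avg passengers
  Spirit: 5 records, 3151.69 total price, 162.20 avg passengers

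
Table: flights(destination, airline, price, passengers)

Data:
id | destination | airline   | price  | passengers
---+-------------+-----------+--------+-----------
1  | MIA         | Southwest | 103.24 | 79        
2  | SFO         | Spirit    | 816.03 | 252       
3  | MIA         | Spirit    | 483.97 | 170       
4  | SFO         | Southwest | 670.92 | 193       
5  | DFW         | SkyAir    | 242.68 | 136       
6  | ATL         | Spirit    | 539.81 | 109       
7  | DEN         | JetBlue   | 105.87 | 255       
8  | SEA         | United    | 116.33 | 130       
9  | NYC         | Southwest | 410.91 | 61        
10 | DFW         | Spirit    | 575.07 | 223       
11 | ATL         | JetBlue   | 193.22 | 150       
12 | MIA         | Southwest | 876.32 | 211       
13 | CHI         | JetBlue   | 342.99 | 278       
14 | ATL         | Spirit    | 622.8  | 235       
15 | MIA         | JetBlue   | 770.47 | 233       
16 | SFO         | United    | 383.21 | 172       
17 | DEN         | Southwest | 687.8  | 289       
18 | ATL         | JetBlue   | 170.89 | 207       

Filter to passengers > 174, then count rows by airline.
SELECT airline, COUNT(*)
FROM flights
WHERE passengers > 174
GROUP BY airline

Note: WHERE filters rows before grouping.

Result:
  JetBlue: 4
  Southwest: 3
  Spirit: 3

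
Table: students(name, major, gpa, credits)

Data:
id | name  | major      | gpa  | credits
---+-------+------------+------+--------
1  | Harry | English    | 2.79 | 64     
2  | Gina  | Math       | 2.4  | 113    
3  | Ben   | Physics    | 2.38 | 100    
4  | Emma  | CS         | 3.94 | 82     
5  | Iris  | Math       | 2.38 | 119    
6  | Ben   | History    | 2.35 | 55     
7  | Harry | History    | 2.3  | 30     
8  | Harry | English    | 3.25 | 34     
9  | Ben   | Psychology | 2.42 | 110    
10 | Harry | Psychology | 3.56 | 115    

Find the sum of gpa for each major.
SELECT major, SUM(gpa) as result
FROM students
GROUP BY major

Result:
  CS: 3.94
  English: 6.04
  History: 4.65
  Math: 4.78
  Physics: 2.38
  Psychology: 5.98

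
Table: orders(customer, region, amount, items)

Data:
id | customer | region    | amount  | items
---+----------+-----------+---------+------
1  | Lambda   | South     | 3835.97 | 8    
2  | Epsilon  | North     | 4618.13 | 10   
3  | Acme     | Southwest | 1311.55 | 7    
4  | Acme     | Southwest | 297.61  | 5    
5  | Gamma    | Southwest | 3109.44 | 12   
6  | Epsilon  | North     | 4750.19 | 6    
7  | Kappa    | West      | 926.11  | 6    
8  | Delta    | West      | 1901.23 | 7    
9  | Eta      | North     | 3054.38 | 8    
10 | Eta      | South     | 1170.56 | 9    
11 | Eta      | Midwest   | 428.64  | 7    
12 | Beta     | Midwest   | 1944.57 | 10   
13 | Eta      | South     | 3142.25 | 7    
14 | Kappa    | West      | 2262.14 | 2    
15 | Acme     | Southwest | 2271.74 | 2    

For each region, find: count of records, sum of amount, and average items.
SELECT region,
       COUNT(*) as cnt,
       SUM(amount) as total_amount,
       AVG(items) as avg_items
FROM orders
GROUP BY region

Result:
  Midwest: 2 records, 2373.21 total amount, 8.50 avg items
  North: 3 records, 12422.70 total amount, 8.00 avg items
  South: 3 records, 8148.78 total amount, 8.00 avg items
  Southwest: 4 records, 6990.34 total amount, 6.50 avg items
  West: 3 records, 5089.48 total amount, 5.00 avg items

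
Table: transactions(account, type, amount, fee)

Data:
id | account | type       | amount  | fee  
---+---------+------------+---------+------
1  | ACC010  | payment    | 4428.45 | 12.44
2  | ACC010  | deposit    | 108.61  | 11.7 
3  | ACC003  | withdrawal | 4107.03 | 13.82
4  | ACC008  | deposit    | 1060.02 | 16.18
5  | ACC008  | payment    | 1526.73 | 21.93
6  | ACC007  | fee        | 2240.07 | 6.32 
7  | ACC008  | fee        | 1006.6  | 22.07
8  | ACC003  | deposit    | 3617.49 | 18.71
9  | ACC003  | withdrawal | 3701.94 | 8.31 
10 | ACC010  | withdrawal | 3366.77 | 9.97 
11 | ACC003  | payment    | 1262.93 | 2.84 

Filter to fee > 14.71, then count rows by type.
SELECT type, COUNT(*)
FROM transactions
WHERE fee > 14.71
GROUP BY type

Note: WHERE filters rows before grouping.

Result:
  deposit: 2
  fee: 1
  payment: 1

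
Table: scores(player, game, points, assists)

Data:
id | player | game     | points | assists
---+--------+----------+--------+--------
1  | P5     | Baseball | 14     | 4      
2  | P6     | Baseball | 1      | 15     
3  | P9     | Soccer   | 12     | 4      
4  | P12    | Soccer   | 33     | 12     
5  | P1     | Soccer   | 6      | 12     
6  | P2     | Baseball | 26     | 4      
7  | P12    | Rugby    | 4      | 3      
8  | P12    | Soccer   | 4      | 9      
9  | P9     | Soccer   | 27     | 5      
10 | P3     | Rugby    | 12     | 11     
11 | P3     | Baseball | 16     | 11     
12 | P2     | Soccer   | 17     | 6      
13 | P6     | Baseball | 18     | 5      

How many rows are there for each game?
SELECT game, COUNT(*) as count
FROM scores
GROUP BY game

Result:
  Baseball: 5
  Rugby: 2
  Soccer: 6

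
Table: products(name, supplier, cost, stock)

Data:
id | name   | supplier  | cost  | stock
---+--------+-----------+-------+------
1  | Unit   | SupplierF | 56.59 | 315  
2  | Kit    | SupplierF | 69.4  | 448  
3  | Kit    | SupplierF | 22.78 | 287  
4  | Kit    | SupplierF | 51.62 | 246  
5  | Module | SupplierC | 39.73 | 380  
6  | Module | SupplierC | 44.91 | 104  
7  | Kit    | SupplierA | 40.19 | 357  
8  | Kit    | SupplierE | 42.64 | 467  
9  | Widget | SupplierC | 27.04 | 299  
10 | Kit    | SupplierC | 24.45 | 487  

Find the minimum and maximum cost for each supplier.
SELECT supplier, MIN(cost), MAX(cost)
FROM products
GROUP BY supplier

Result:
  SupplierA: min=40.19, max=40.19
  SupplierC: min=24.45, max=44.91
  SupplierE: min=42.64, max=42.64
  SupplierF: min=22.78, max=69.40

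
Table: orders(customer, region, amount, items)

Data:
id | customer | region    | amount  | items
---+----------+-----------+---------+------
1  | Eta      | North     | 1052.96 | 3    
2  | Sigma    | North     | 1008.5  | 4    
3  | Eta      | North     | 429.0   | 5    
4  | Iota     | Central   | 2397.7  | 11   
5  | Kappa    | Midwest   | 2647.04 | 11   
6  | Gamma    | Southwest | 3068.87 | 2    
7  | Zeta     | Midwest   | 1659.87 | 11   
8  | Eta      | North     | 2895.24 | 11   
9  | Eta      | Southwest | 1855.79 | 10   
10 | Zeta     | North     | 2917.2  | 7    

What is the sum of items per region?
SELECT region, SUM(items) as result
FROM orders
GROUP BY region

Result:
  Central: 11
  Midwest: 22
  North: 30
  Southwest: 12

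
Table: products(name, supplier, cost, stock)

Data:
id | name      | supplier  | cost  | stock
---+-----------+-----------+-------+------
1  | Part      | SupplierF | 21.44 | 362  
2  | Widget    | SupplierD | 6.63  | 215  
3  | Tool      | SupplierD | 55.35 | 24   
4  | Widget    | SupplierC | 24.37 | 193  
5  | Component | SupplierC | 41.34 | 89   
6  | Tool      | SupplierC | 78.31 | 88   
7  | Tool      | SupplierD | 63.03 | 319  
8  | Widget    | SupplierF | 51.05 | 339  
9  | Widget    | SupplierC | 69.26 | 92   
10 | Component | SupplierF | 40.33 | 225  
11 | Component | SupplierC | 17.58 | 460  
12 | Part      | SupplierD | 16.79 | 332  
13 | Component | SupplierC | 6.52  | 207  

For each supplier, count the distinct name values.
SELECT supplier, COUNT(DISTINCT name)
FROM products
GROUP BY supplier

Result:
  SupplierC: 3 distinct
  SupplierD: 3 distinct
  SupplierF: 3 distinct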